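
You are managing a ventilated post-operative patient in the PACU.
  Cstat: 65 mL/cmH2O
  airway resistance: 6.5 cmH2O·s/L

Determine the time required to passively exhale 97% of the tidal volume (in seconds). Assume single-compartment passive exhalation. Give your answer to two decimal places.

τ = R × C = 6.5 × 65 mL/cmH2O = 6.5 × 0.065 L/cmH2O = 0.4225 s.
Exhaled fraction f = 1 − e^(−t/τ) → t = −τ·ln(1 − f) = −0.4225·ln(0.03) = 1.482 s.

1.48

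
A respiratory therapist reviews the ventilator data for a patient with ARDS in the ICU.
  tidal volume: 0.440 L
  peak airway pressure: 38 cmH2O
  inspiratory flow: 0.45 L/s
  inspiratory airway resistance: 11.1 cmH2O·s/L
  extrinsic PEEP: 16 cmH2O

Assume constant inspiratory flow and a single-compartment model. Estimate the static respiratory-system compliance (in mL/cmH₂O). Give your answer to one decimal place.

25.9

Equation of motion (constant flow): PIP = Vt/C + R·V̇ + PEEP.
Vt/C = PIP − R·V̇ − PEEP = 38 − 11.1×0.45 − 16 = 38 − 4.995 − 16 = 17.005 cmH2O.
C = Vt / 17.005 = 440 / 17.005 = 25.875 mL/cmH2O.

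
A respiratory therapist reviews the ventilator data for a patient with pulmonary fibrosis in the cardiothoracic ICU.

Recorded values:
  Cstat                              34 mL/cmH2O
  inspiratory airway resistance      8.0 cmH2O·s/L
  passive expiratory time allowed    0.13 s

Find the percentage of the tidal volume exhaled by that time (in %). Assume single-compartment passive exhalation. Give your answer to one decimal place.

38.0

τ = R × C = 8.0 × 34 mL/cmH2O = 8.0 × 0.034 L/cmH2O = 0.272 s.
Passive exhalation: V(t)/V₀ = e^(−t/τ) = e^(−0.13/0.272) = 0.6201.
Fraction exhaled = 1 − 0.6201 = 0.3799 → 37.99%.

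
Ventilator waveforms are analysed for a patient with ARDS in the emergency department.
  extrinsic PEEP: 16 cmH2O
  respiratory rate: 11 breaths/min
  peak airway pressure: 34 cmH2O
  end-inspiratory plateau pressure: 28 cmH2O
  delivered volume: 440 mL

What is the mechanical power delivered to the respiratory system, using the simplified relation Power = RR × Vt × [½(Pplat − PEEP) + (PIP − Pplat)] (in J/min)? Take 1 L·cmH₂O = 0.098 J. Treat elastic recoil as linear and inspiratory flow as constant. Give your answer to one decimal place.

Per-breath work = Vt × [½(Pplat−PEEP) + (PIP−Pplat)] = 0.440 × [0.5×12.0 + 6.0] = 0.440 × 12.0 = 5.28 L·cmH2O.
Power = 11 × 5.28 = 58.08 L·cmH2O/min.
× 0.098 J/(L·cmH2O) → 5.692 J/min.

5.7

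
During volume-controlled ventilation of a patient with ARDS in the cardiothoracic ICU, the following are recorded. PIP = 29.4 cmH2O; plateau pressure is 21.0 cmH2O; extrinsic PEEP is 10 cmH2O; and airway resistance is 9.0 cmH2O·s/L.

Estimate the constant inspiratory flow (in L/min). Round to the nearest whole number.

56

flow = (PIP − Pplat) / Raw = (29.4 − 21.0) / 9.0 = 0.9333 L/s × 60 = 55.998 L/min.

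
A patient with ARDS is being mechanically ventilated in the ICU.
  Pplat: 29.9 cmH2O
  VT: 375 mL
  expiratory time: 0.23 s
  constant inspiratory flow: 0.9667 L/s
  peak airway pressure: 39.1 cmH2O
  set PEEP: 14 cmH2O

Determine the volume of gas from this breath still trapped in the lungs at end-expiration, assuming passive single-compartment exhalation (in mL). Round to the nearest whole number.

135

R = (PIP − Pplat)/V̇ = (39.1 − 29.9) / 0.9667 = 9.2/0.9667 = 9.517 cmH2O·s/L.
C = Vt/(Pplat − PEEP) = 375.0 / (29.9 − 14) = 375.0/15.9 = 23.585 mL/cmH2O.
τ = R × C = 9.517 × 0.02359 L/cmH2O = 0.2245 s.
Fraction remaining = e^(−Te/τ) = e^(−0.23/0.2245) = 0.359.
Trapped volume = 375.0 × 0.359 = 134.63 mL.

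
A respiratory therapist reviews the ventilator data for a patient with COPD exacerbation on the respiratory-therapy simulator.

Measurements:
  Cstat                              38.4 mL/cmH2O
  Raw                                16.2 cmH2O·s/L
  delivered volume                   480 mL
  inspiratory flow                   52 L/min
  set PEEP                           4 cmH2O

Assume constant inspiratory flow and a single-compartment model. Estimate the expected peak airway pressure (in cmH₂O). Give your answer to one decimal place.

Flow: 52 L/min ÷ 60 = 0.8667 L/s.
Equation of motion (constant flow): PIP = Vt/C + R·V̇ + PEEP.
PIP = 480/38.4 + 16.2×0.8667 + 4 = 12.5 + 14.041 + 4 = 30.541 cmH2O.

30.5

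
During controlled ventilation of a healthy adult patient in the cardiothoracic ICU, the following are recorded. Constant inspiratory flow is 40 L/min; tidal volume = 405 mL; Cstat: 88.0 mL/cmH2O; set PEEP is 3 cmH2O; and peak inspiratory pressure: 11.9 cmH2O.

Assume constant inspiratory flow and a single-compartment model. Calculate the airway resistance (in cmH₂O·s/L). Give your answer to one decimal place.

Flow: 40 L/min ÷ 60 = 0.6667 L/s.
Equation of motion (constant flow): PIP = Vt/C + R·V̇ + PEEP.
R·V̇ = PIP − Vt/C − PEEP = 11.9 − 405/88.0 − 3 = 11.9 − 4.602 − 3 = 4.298 cmH2O.
R = 4.298 / 0.6667 = 6.447 cmH2O·s/L.

6.4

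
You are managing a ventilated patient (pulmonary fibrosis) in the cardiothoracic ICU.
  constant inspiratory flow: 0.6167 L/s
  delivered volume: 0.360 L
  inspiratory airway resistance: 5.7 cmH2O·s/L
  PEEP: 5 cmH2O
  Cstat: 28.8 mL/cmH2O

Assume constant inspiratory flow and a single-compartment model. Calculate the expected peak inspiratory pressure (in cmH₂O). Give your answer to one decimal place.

Equation of motion (constant flow): PIP = Vt/C + R·V̇ + PEEP.
PIP = 360/28.8 + 5.7×0.6167 + 5 = 12.5 + 3.515 + 5 = 21.015 cmH2O.

21.0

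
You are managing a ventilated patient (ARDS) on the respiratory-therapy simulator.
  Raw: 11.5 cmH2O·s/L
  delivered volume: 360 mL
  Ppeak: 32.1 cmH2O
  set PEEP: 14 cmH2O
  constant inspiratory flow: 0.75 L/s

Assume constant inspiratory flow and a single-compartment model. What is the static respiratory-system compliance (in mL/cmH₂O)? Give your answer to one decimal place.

Equation of motion (constant flow): PIP = Vt/C + R·V̇ + PEEP.
Vt/C = PIP − R·V̇ − PEEP = 32.1 − 11.5×0.75 − 14 = 32.1 − 8.625 − 14 = 9.475 cmH2O.
C = Vt / 9.475 = 360 / 9.475 = 37.995 mL/cmH2O.

38.0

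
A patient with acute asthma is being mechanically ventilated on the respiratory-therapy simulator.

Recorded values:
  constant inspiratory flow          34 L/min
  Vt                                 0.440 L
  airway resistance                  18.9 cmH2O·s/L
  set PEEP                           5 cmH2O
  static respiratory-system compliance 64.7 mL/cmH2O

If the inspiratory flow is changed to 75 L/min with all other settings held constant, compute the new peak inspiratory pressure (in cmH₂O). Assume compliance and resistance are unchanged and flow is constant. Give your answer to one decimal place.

35.4

Flow: 34 L/min ÷ 60 = 0.5667 L/s.
New flow: 75 L/min ÷ 60 = 1.25 L/s.
PIP = Vt/C + R·V̇ + PEEP (constant-flow equation of motion).
Only the resistive term changes: ΔPIP = R × ΔV̇ = 18.9 × (1.25 − 0.5667) = 18.9 × 0.6833 = 12.914 cmH2O.
Original PIP = 440/64.7 + 18.9×0.5667 + 5 = 22.511 cmH2O; new PIP = 22.511 + (12.914) = 35.425 cmH2O.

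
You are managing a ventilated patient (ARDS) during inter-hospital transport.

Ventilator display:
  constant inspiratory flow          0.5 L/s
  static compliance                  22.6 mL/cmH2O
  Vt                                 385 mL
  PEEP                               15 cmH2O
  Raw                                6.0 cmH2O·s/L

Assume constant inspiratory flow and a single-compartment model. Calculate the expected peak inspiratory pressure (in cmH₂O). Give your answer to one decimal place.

35.0

Equation of motion (constant flow): PIP = Vt/C + R·V̇ + PEEP.
PIP = 385/22.6 + 6.0×0.5 + 15 = 17.035 + 3.0 + 15 = 35.035 cmH2O.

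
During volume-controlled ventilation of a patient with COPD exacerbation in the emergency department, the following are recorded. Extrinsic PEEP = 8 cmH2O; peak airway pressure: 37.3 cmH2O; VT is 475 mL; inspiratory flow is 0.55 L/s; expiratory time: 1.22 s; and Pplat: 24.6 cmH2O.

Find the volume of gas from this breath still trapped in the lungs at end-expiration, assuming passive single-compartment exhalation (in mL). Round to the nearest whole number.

75

R = (PIP − Pplat)/V̇ = (37.3 − 24.6) / 0.55 = 12.7/0.55 = 23.091 cmH2O·s/L.
C = Vt/(Pplat − PEEP) = 475.0 / (24.6 − 8) = 475.0/16.6 = 28.614 mL/cmH2O.
τ = R × C = 23.091 × 0.02861 L/cmH2O = 0.6606 s.
Fraction remaining = e^(−Te/τ) = e^(−1.22/0.6606) = 0.1577.
Trapped volume = 475.0 × 0.1577 = 74.908 mL.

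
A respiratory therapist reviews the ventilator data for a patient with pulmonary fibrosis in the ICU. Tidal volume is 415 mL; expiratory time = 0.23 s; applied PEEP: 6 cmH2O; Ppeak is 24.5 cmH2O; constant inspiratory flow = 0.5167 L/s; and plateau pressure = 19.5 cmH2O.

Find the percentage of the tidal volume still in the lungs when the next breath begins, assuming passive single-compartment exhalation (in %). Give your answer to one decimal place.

46.2

R = (PIP − Pplat)/V̇ = (24.5 − 19.5) / 0.5167 = 5.0/0.5167 = 9.677 cmH2O·s/L.
C = Vt/(Pplat − PEEP) = 415.0 / (19.5 − 6) = 415.0/13.5 = 30.741 mL/cmH2O.
τ = R × C = 9.677 × 0.03074 L/cmH2O = 0.2975 s.
Fraction remaining at end-expiration = e^(−Te/τ) = e^(−0.23/0.2975) = 0.4616 → 46.16%.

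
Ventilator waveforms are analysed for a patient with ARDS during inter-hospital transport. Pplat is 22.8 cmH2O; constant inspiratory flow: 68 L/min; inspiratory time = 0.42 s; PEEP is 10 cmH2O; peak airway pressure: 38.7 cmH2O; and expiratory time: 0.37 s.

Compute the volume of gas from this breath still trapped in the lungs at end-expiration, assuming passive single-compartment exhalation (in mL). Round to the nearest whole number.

Flow: 68 L/min ÷ 60 = 1.1333 L/s.
Vt = flow × Ti = 1.1333 L/s × 0.42 s × 1000 mL/L = 475.99 mL.
R = (PIP − Pplat)/V̇ = (38.7 − 22.8) / 1.1333 = 15.9/1.1333 = 14.03 cmH2O·s/L.
C = Vt/(Pplat − PEEP) = 475.99 / (22.8 − 10) = 475.99/12.8 = 37.187 mL/cmH2O.
τ = R × C = 14.03 × 0.03719 L/cmH2O = 0.5218 s.
Fraction remaining = e^(−Te/τ) = e^(−0.37/0.5218) = 0.4921.
Trapped volume = 475.99 × 0.4921 = 234.23 mL.

234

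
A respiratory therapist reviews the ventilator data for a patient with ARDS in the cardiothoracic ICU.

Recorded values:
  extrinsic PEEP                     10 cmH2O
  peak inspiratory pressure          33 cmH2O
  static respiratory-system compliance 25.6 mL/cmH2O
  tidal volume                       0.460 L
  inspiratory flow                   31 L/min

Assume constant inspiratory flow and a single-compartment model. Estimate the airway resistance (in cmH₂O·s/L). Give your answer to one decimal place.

Flow: 31 L/min ÷ 60 = 0.5167 L/s.
Equation of motion (constant flow): PIP = Vt/C + R·V̇ + PEEP.
R·V̇ = PIP − Vt/C − PEEP = 33 − 460/25.6 − 10 = 33 − 17.969 − 10 = 5.031 cmH2O.
R = 5.031 / 0.5167 = 9.737 cmH2O·s/L.

9.7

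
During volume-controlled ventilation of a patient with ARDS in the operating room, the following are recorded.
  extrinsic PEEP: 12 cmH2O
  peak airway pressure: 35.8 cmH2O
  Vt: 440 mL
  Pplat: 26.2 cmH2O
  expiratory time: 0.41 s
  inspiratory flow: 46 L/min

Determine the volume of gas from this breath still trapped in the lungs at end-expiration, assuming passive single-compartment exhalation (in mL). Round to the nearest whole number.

153

Flow: 46 L/min ÷ 60 = 0.7667 L/s.
R = (PIP − Pplat)/V̇ = (35.8 − 26.2) / 0.7667 = 9.6/0.7667 = 12.521 cmH2O·s/L.
C = Vt/(Pplat − PEEP) = 440.0 / (26.2 − 12) = 440.0/14.2 = 30.986 mL/cmH2O.
τ = R × C = 12.521 × 0.03099 L/cmH2O = 0.388 s.
Fraction remaining = e^(−Te/τ) = e^(−0.41/0.388) = 0.3476.
Trapped volume = 440.0 × 0.3476 = 152.94 mL.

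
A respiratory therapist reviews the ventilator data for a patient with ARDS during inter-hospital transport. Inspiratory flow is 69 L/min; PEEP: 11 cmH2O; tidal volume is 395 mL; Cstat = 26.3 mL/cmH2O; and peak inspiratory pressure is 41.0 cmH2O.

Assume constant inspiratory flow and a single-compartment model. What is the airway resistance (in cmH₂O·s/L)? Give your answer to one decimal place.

Flow: 69 L/min ÷ 60 = 1.15 L/s.
Equation of motion (constant flow): PIP = Vt/C + R·V̇ + PEEP.
R·V̇ = PIP − Vt/C − PEEP = 41.0 − 395/26.3 − 11 = 41.0 − 15.019 − 11 = 14.981 cmH2O.
R = 14.981 / 1.15 = 13.027 cmH2O·s/L.

13.0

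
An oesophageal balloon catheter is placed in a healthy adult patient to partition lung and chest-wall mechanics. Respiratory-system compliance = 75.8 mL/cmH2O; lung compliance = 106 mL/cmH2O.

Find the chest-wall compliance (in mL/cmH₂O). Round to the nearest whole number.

266

1/Ccw = 1/Crs − 1/CL.
1/Ccw = 1/75.8 − 1/106 = 0.003759.
Ccw = 266.03 mL/cmH2O.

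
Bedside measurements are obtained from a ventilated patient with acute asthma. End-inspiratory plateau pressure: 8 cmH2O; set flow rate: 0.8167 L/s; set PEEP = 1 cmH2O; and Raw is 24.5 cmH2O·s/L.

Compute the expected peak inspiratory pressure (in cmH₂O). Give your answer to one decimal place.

28.0

PIP = Pplat + Raw × flow = 8 + 24.5 × 0.8167 = 8 + 20.009 = 28.009 cmH2O.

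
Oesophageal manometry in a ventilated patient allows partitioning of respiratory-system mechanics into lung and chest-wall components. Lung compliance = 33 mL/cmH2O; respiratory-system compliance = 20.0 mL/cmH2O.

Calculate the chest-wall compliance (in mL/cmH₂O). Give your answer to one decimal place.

50.8

1/Ccw = 1/Crs − 1/CL.
1/Ccw = 1/20.0 − 1/33 = 0.0197.
Ccw = 50.761 mL/cmH2O.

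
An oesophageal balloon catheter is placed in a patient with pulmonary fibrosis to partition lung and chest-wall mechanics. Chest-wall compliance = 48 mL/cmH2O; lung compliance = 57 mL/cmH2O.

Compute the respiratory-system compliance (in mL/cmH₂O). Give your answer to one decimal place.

Lung and chest wall are elastances in series: 1/Crs = 1/CL + 1/Ccw.
1/Crs = 1/57 + 1/48 = 0.03838.
Crs = 26.055 mL/cmH2O.

26.1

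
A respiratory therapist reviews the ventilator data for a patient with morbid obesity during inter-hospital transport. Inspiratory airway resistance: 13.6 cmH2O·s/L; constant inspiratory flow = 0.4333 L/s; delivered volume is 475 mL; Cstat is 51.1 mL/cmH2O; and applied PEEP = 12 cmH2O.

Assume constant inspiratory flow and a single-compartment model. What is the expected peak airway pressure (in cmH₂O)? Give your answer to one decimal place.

27.2

Equation of motion (constant flow): PIP = Vt/C + R·V̇ + PEEP.
PIP = 475/51.1 + 13.6×0.4333 + 12 = 9.295 + 5.893 + 12 = 27.188 cmH2O.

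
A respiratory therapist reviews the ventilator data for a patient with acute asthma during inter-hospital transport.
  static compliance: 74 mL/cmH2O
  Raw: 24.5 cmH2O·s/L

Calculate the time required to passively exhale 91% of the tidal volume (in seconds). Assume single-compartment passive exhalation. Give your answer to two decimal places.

4.37

τ = R × C = 24.5 × 74 mL/cmH2O = 24.5 × 0.074 L/cmH2O = 1.813 s.
Exhaled fraction f = 1 − e^(−t/τ) → t = −τ·ln(1 − f) = −1.813·ln(0.09) = 4.366 s.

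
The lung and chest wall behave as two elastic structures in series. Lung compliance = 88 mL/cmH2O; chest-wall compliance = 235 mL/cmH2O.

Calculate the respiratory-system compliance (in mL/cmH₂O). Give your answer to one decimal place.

64.0

Lung and chest wall are elastances in series: 1/Crs = 1/CL + 1/Ccw.
1/Crs = 1/88 + 1/235 = 0.01562.
Crs = 64.02 mL/cmH2O.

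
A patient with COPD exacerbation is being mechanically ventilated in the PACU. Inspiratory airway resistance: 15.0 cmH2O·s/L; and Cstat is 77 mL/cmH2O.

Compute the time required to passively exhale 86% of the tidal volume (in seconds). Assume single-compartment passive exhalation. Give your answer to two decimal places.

2.27

τ = R × C = 15.0 × 77 mL/cmH2O = 15.0 × 0.077 L/cmH2O = 1.155 s.
Exhaled fraction f = 1 − e^(−t/τ) → t = −τ·ln(1 − f) = −1.155·ln(0.14) = 2.271 s.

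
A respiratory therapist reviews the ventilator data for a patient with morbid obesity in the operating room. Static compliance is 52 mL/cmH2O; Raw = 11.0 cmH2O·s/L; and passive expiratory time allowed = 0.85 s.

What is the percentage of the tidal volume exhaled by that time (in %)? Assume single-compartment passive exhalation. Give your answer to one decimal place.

77.4

τ = R × C = 11.0 × 52 mL/cmH2O = 11.0 × 0.052 L/cmH2O = 0.572 s.
Passive exhalation: V(t)/V₀ = e^(−t/τ) = e^(−0.85/0.572) = 0.2263.
Fraction exhaled = 1 − 0.2263 = 0.7737 → 77.37%.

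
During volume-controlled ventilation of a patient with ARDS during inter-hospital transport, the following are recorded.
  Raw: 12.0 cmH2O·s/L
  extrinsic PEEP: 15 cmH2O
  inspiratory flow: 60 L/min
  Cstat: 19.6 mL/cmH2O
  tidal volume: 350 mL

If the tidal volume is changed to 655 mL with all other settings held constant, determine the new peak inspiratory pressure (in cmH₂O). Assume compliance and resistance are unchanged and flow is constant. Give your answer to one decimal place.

60.4

Flow: 60 L/min ÷ 60 = 1 L/s.
PIP = Vt/C + R·V̇ + PEEP (constant-flow equation of motion).
Only the elastic term changes: ΔPIP = ΔVt / C = (655 − 350) / 19.6 = 15.561 cmH2O.
Original PIP = 350/19.6 + 12.0×1 + 15 = 44.857 cmH2O; new PIP = 44.857 + (15.561) = 60.418 cmH2O.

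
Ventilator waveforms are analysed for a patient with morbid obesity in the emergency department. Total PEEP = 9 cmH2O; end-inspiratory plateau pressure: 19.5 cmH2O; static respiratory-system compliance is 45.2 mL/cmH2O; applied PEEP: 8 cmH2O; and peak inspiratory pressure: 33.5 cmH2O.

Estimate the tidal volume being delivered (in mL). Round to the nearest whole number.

475

End-expiratory occlusion gives total PEEP = 9 cmH2O (intrinsic PEEP = 9 − 8 = 1). Use total PEEP for the elastic gradient.
Vt = Cstat × (Pplat − PEEPtotal) = 45.2 × (19.5 − 9) = 45.2 × 10.5 = 474.6 mL.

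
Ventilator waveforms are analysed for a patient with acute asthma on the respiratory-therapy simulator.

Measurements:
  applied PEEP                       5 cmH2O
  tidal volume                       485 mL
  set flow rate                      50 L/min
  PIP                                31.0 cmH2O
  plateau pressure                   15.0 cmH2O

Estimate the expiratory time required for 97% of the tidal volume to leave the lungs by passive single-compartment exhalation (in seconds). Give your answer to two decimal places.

Flow: 50 L/min ÷ 60 = 0.8333 L/s.
R = (PIP − Pplat)/V̇ = (31.0 − 15.0) / 0.8333 = 16.0/0.8333 = 19.201 cmH2O·s/L.
C = Vt/(Pplat − PEEP) = 485.0 / (15.0 − 5) = 485.0/10.0 = 48.5 mL/cmH2O.
τ = R × C = 19.201 × 0.0485 L/cmH2O = 0.9312 s.
t = −τ·ln(1 − 0.97) = −0.9312·ln(0.03) = 3.265 s.

3.27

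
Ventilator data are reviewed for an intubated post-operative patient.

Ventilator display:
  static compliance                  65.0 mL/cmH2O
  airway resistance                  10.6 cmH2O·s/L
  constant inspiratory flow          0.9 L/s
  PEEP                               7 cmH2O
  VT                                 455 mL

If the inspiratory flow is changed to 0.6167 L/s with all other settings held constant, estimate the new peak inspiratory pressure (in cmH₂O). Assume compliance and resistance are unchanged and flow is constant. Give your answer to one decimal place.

20.5

PIP = Vt/C + R·V̇ + PEEP (constant-flow equation of motion).
Only the resistive term changes: ΔPIP = R × ΔV̇ = 10.6 × (0.6167 − 0.9) = 10.6 × -0.2833 = -3.003 cmH2O.
Original PIP = 455/65.0 + 10.6×0.9 + 7 = 23.54 cmH2O; new PIP = 23.54 + (-3.003) = 20.537 cmH2O.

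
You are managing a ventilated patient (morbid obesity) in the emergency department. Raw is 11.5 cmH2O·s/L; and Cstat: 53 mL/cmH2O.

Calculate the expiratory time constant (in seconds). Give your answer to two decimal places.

0.61

τ = R × C = 11.5 × 53 mL/cmH2O = 11.5 × 0.053 L/cmH2O = 0.6095 s.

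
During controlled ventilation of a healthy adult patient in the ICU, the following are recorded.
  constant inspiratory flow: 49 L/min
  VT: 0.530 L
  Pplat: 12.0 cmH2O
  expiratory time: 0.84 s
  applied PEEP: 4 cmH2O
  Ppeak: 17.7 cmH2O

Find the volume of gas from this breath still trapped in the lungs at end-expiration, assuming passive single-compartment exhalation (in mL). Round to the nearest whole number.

86

Flow: 49 L/min ÷ 60 = 0.8167 L/s.
R = (PIP − Pplat)/V̇ = (17.7 − 12.0) / 0.8167 = 5.7/0.8167 = 6.979 cmH2O·s/L.
C = Vt/(Pplat − PEEP) = 530.0 / (12.0 − 4) = 530.0/8.0 = 66.25 mL/cmH2O.
τ = R × C = 6.979 × 0.06625 L/cmH2O = 0.4624 s.
Fraction remaining = e^(−Te/τ) = e^(−0.84/0.4624) = 0.1626.
Trapped volume = 530.0 × 0.1626 = 86.178 mL.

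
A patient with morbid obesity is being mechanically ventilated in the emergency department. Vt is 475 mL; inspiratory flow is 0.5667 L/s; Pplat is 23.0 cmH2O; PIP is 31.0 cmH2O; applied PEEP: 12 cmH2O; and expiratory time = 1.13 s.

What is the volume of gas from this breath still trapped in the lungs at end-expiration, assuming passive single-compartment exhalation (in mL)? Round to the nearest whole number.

74

R = (PIP − Pplat)/V̇ = (31.0 − 23.0) / 0.5667 = 8.0/0.5667 = 14.117 cmH2O·s/L.
C = Vt/(Pplat − PEEP) = 475.0 / (23.0 − 12) = 475.0/11.0 = 43.182 mL/cmH2O.
τ = R × C = 14.117 × 0.04318 L/cmH2O = 0.6096 s.
Fraction remaining = e^(−Te/τ) = e^(−1.13/0.6096) = 0.1567.
Trapped volume = 475.0 × 0.1567 = 74.433 mL.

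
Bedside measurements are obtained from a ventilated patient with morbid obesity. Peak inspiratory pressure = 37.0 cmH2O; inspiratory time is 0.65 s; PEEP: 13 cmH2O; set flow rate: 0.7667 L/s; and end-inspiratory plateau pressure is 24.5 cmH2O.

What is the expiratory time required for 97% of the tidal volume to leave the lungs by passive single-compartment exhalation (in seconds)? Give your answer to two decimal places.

Vt = flow × Ti = 0.7667 L/s × 0.65 s × 1000 mL/L = 498.36 mL.
R = (PIP − Pplat)/V̇ = (37.0 − 24.5) / 0.7667 = 12.5/0.7667 = 16.304 cmH2O·s/L.
C = Vt/(Pplat − PEEP) = 498.36 / (24.5 − 13) = 498.36/11.5 = 43.336 mL/cmH2O.
τ = R × C = 16.304 × 0.04334 L/cmH2O = 0.7066 s.
t = −τ·ln(1 − 0.97) = −0.7066·ln(0.03) = 2.478 s.

2.48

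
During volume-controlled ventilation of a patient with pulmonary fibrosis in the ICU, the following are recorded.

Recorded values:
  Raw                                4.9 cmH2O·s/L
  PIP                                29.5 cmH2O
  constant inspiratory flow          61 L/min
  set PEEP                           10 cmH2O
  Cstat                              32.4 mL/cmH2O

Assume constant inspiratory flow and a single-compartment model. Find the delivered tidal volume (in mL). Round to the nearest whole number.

470

Flow: 61 L/min ÷ 60 = 1.0167 L/s.
Equation of motion (constant flow): PIP = Vt/C + R·V̇ + PEEP.
Vt/C = PIP − R·V̇ − PEEP = 29.5 − 4.982 − 10 = 14.518 cmH2O.
Vt = C × 14.518 = 32.4 × 14.518 = 470.38 mL.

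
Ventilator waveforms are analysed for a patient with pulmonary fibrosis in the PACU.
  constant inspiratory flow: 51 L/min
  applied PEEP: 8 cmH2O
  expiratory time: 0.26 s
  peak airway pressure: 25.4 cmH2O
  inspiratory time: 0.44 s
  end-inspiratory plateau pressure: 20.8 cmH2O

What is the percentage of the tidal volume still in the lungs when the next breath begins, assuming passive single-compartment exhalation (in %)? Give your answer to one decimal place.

19.3

Flow: 51 L/min ÷ 60 = 0.85 L/s.
Vt = flow × Ti = 0.85 L/s × 0.44 s × 1000 mL/L = 374.0 mL.
R = (PIP − Pplat)/V̇ = (25.4 − 20.8) / 0.85 = 4.6/0.85 = 5.412 cmH2O·s/L.
C = Vt/(Pplat − PEEP) = 374.0 / (20.8 − 8) = 374.0/12.8 = 29.219 mL/cmH2O.
τ = R × C = 5.412 × 0.02922 L/cmH2O = 0.1581 s.
Fraction remaining at end-expiration = e^(−Te/τ) = e^(−0.26/0.1581) = 0.1931 → 19.31%.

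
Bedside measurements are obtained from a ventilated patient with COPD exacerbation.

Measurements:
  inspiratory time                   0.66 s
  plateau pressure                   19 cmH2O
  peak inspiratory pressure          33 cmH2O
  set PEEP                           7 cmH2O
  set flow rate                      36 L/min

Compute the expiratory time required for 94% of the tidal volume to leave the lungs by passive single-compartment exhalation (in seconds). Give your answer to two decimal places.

Flow: 36 L/min ÷ 60 = 0.6 L/s.
Vt = flow × Ti = 0.6 L/s × 0.66 s × 1000 mL/L = 396.0 mL.
R = (PIP − Pplat)/V̇ = (33 − 19) / 0.6 = 14.0/0.6 = 23.333 cmH2O·s/L.
C = Vt/(Pplat − PEEP) = 396.0 / (19 − 7) = 396.0/12.0 = 33.0 mL/cmH2O.
τ = R × C = 23.333 × 0.033 L/cmH2O = 0.77 s.
t = −τ·ln(1 − 0.94) = −0.77·ln(0.06) = 2.166 s.

2.17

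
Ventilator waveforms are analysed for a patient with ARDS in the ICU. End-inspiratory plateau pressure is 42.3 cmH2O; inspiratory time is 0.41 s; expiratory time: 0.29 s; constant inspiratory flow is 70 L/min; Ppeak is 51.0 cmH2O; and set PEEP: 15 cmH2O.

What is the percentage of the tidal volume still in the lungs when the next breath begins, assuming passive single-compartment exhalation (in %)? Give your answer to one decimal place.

10.9

Flow: 70 L/min ÷ 60 = 1.1667 L/s.
Vt = flow × Ti = 1.1667 L/s × 0.41 s × 1000 mL/L = 478.35 mL.
R = (PIP − Pplat)/V̇ = (51.0 − 42.3) / 1.1667 = 8.7/1.1667 = 7.457 cmH2O·s/L.
C = Vt/(Pplat − PEEP) = 478.35 / (42.3 − 15) = 478.35/27.3 = 17.522 mL/cmH2O.
τ = R × C = 7.457 × 0.01752 L/cmH2O = 0.1306 s.
Fraction remaining at end-expiration = e^(−Te/τ) = e^(−0.29/0.1306) = 0.1086 → 10.86%.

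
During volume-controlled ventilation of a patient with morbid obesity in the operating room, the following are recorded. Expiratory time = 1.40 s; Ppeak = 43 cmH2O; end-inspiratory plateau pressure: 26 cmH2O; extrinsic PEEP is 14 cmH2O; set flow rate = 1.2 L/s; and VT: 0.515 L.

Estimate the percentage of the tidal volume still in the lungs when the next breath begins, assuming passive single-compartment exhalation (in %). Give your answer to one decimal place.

10.0

R = (PIP − Pplat)/V̇ = (43 − 26) / 1.2 = 17.0/1.2 = 14.167 cmH2O·s/L.
C = Vt/(Pplat − PEEP) = 515.0 / (26 − 14) = 515.0/12.0 = 42.917 mL/cmH2O.
τ = R × C = 14.167 × 0.04292 L/cmH2O = 0.608 s.
Fraction remaining at end-expiration = e^(−Te/τ) = e^(−1.40/0.608) = 0.1 → 10.0%.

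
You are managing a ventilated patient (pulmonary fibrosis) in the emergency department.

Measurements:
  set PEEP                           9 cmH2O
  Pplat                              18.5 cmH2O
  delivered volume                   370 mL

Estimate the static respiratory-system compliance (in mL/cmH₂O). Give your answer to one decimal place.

38.9

Cstat = Vt / (Pplat − PEEP) = 370 / (18.5 − 9) = 370 / 9.5 = 38.947 mL/cmH2O.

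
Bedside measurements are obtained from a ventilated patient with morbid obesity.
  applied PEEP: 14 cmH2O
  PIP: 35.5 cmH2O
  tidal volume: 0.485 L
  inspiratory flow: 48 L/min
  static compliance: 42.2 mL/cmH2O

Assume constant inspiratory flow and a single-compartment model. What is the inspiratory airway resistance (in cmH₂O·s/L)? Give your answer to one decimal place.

Flow: 48 L/min ÷ 60 = 0.8 L/s.
Equation of motion (constant flow): PIP = Vt/C + R·V̇ + PEEP.
R·V̇ = PIP − Vt/C − PEEP = 35.5 − 485/42.2 − 14 = 35.5 − 11.493 − 14 = 10.007 cmH2O.
R = 10.007 / 0.8 = 12.509 cmH2O·s/L.

12.5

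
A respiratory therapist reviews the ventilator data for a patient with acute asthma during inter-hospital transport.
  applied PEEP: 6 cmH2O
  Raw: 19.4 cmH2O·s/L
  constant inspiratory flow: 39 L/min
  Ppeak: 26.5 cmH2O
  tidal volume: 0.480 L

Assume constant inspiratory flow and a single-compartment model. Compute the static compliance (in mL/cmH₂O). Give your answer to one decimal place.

Flow: 39 L/min ÷ 60 = 0.65 L/s.
Equation of motion (constant flow): PIP = Vt/C + R·V̇ + PEEP.
Vt/C = PIP − R·V̇ − PEEP = 26.5 − 19.4×0.65 − 6 = 26.5 − 12.61 − 6 = 7.89 cmH2O.
C = Vt / 7.89 = 480 / 7.89 = 60.837 mL/cmH2O.

60.8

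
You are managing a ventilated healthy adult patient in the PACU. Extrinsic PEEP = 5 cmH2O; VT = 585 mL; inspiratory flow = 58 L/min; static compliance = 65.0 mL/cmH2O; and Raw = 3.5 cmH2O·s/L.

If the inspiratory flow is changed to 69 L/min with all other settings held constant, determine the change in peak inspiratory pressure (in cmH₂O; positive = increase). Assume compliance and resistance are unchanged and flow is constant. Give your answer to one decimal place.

0.6

Flow: 58 L/min ÷ 60 = 0.9667 L/s.
New flow: 69 L/min ÷ 60 = 1.15 L/s.
PIP = Vt/C + R·V̇ + PEEP (constant-flow equation of motion).
Only the resistive term changes: ΔPIP = R × ΔV̇ = 3.5 × (1.15 − 0.9667) = 3.5 × 0.1833 = 0.6416 cmH2O.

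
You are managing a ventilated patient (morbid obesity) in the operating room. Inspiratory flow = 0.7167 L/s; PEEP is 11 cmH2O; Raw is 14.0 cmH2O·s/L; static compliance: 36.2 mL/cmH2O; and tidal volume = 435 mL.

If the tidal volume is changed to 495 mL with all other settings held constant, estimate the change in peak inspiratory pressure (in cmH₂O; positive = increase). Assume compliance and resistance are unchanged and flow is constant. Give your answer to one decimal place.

PIP = Vt/C + R·V̇ + PEEP (constant-flow equation of motion).
Only the elastic term changes: ΔPIP = ΔVt / C = (495 − 435) / 36.2 = 1.657 cmH2O.

1.7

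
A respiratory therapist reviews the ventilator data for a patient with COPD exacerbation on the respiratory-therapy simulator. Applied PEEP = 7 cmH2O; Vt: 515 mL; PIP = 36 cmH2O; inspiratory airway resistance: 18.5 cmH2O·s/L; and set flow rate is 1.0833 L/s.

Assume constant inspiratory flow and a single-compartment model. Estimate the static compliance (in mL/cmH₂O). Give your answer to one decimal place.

57.5

Equation of motion (constant flow): PIP = Vt/C + R·V̇ + PEEP.
Vt/C = PIP − R·V̇ − PEEP = 36 − 18.5×1.0833 − 7 = 36 − 20.041 − 7 = 8.959 cmH2O.
C = Vt / 8.959 = 515 / 8.959 = 57.484 mL/cmH2O.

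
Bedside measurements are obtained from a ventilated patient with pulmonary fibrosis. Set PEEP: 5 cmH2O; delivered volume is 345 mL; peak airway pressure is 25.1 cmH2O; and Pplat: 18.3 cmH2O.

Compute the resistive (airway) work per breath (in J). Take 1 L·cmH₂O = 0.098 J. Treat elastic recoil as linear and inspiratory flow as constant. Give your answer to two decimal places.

0.23

With constant inspiratory flow the resistive pressure is constant at PIP − Pplat = 25.1 − 18.3 = 6.8 cmH2O, so resistive work = 6.8 × 0.345 = 2.346 L·cmH2O.
× 0.098 J/(L·cmH2O) → 0.2299 J.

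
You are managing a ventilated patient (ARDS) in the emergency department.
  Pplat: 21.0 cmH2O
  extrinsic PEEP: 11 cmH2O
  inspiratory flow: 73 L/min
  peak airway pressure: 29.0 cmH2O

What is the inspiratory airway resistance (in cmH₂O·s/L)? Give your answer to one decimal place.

6.6

Flow: 73 L/min ÷ 60 = 1.2167 L/s.
Raw = (PIP − Pplat) / flow = (29.0 − 21.0) / 1.2167 = 8.0 / 1.2167 = 6.575 cmH2O·s/L.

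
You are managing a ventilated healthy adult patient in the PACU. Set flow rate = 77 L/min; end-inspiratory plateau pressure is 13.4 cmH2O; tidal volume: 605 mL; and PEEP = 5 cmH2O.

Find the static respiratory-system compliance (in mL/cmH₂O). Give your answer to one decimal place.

72.0

Cstat = Vt / (Pplat − PEEP) = 605 / (13.4 − 5) = 605 / 8.4 = 72.024 mL/cmH2O.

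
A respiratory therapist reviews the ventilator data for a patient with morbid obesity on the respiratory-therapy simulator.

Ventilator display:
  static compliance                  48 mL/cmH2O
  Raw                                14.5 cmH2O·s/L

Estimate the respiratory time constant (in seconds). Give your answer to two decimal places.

0.70

τ = R × C = 14.5 × 48 mL/cmH2O = 14.5 × 0.048 L/cmH2O = 0.696 s.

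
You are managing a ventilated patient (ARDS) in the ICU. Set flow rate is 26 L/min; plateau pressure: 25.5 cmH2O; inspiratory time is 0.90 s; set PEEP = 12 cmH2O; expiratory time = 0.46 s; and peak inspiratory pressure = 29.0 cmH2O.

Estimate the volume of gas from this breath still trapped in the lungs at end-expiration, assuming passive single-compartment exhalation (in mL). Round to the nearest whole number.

54

Flow: 26 L/min ÷ 60 = 0.4333 L/s.
Vt = flow × Ti = 0.4333 L/s × 0.90 s × 1000 mL/L = 389.97 mL.
R = (PIP − Pplat)/V̇ = (29.0 − 25.5) / 0.4333 = 3.5/0.4333 = 8.078 cmH2O·s/L.
C = Vt/(Pplat − PEEP) = 389.97 / (25.5 − 12) = 389.97/13.5 = 28.887 mL/cmH2O.
τ = R × C = 8.078 × 0.02889 L/cmH2O = 0.2334 s.
Fraction remaining = e^(−Te/τ) = e^(−0.46/0.2334) = 0.1393.
Trapped volume = 389.97 × 0.1393 = 54.323 mL.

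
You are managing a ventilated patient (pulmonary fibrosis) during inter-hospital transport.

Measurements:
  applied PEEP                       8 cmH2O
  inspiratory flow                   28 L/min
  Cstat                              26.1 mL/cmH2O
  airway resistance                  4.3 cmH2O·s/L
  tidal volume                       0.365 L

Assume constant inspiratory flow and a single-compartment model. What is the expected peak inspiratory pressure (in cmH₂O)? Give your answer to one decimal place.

Flow: 28 L/min ÷ 60 = 0.4667 L/s.
Equation of motion (constant flow): PIP = Vt/C + R·V̇ + PEEP.
PIP = 365/26.1 + 4.3×0.4667 + 8 = 13.985 + 2.007 + 8 = 23.992 cmH2O.

24.0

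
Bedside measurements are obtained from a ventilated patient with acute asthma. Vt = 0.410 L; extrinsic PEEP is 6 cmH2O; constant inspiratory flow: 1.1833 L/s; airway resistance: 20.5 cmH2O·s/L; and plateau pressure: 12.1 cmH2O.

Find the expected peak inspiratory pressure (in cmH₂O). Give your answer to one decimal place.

36.4

PIP = Pplat + Raw × flow = 12.1 + 20.5 × 1.1833 = 12.1 + 24.258 = 36.358 cmH2O.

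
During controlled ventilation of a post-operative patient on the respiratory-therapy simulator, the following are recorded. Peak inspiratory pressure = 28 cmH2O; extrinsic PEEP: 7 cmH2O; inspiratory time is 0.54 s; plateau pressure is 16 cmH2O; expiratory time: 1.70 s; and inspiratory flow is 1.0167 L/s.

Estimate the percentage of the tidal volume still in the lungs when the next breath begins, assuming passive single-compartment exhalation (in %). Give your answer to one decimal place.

Vt = flow × Ti = 1.0167 L/s × 0.54 s × 1000 mL/L = 549.02 mL.
R = (PIP − Pplat)/V̇ = (28 − 16) / 1.0167 = 12.0/1.0167 = 11.803 cmH2O·s/L.
C = Vt/(Pplat − PEEP) = 549.02 / (16 − 7) = 549.02/9.0 = 61.002 mL/cmH2O.
τ = R × C = 11.803 × 0.061 L/cmH2O = 0.72 s.
Fraction remaining at end-expiration = e^(−Te/τ) = e^(−1.70/0.72) = 0.09432 → 9.432%.

9.4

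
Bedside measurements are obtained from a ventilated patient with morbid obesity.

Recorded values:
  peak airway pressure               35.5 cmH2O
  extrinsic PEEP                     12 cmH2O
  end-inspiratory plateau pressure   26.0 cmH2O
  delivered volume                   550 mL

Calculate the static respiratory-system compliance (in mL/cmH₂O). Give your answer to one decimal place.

39.3

Cstat = Vt / (Pplat − PEEP) = 550 / (26.0 − 12) = 550 / 14.0 = 39.286 mL/cmH2O.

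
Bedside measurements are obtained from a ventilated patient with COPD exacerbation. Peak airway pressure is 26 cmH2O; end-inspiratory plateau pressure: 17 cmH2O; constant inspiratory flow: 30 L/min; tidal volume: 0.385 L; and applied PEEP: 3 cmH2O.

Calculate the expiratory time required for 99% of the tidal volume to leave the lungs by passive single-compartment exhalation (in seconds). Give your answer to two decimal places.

2.28

Flow: 30 L/min ÷ 60 = 0.5 L/s.
R = (PIP − Pplat)/V̇ = (26 − 17) / 0.5 = 9.0/0.5 = 18.0 cmH2O·s/L.
C = Vt/(Pplat − PEEP) = 385.0 / (17 − 3) = 385.0/14.0 = 27.5 mL/cmH2O.
τ = R × C = 18.0 × 0.0275 L/cmH2O = 0.495 s.
t = −τ·ln(1 − 0.99) = −0.495·ln(0.01) = 2.28 s.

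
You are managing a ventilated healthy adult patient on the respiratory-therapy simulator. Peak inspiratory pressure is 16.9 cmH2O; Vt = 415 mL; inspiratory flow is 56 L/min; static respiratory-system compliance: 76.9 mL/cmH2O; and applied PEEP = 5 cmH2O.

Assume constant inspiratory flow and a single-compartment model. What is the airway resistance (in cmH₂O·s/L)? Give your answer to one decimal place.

Flow: 56 L/min ÷ 60 = 0.9333 L/s.
Equation of motion (constant flow): PIP = Vt/C + R·V̇ + PEEP.
R·V̇ = PIP − Vt/C − PEEP = 16.9 − 415/76.9 − 5 = 16.9 − 5.397 − 5 = 6.503 cmH2O.
R = 6.503 / 0.9333 = 6.968 cmH2O·s/L.

7.0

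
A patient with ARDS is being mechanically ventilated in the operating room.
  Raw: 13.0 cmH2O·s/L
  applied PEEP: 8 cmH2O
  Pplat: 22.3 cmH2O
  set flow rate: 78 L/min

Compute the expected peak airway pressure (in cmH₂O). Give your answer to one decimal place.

39.2

Flow: 78 L/min ÷ 60 = 1.3 L/s.
PIP = Pplat + Raw × flow = 22.3 + 13.0 × 1.3 = 22.3 + 16.9 = 39.2 cmH2O.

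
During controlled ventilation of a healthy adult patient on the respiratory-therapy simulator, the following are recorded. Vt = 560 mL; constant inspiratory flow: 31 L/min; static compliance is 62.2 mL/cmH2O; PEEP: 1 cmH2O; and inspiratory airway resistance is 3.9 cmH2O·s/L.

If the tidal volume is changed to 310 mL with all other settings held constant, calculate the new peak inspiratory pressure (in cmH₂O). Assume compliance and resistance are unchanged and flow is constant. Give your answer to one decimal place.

8.0

Flow: 31 L/min ÷ 60 = 0.5167 L/s.
PIP = Vt/C + R·V̇ + PEEP (constant-flow equation of motion).
Only the elastic term changes: ΔPIP = ΔVt / C = (310 − 560) / 62.2 = -4.019 cmH2O.
Original PIP = 560/62.2 + 3.9×0.5167 + 1 = 12.018 cmH2O; new PIP = 12.018 + (-4.019) = 7.999 cmH2O.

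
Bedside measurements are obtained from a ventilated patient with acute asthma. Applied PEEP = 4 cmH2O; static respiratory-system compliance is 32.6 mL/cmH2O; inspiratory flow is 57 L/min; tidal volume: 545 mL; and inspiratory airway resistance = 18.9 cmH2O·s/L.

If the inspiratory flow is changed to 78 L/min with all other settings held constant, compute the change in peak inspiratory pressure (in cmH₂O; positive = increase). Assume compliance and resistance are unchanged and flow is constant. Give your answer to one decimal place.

6.6

Flow: 57 L/min ÷ 60 = 0.95 L/s.
New flow: 78 L/min ÷ 60 = 1.3 L/s.
PIP = Vt/C + R·V̇ + PEEP (constant-flow equation of motion).
Only the resistive term changes: ΔPIP = R × ΔV̇ = 18.9 × (1.3 − 0.95) = 18.9 × 0.35 = 6.615 cmH2O.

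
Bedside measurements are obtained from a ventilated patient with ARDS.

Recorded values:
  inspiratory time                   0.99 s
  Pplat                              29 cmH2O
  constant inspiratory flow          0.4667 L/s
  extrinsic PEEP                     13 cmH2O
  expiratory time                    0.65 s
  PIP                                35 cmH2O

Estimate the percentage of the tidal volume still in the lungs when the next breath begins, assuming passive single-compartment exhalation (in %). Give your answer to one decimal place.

Vt = flow × Ti = 0.4667 L/s × 0.99 s × 1000 mL/L = 462.03 mL.
R = (PIP − Pplat)/V̇ = (35 − 29) / 0.4667 = 6.0/0.4667 = 12.856 cmH2O·s/L.
C = Vt/(Pplat − PEEP) = 462.03 / (29 − 13) = 462.03/16.0 = 28.877 mL/cmH2O.
τ = R × C = 12.856 × 0.02888 L/cmH2O = 0.3713 s.
Fraction remaining at end-expiration = e^(−Te/τ) = e^(−0.65/0.3713) = 0.1737 → 17.37%.

17.4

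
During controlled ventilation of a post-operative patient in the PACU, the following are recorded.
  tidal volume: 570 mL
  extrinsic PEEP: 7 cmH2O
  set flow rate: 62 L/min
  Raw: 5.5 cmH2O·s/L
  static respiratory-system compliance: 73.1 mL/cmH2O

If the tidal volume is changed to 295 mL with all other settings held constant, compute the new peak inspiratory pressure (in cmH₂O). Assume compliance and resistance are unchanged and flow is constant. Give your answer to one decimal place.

Flow: 62 L/min ÷ 60 = 1.0333 L/s.
PIP = Vt/C + R·V̇ + PEEP (constant-flow equation of motion).
Only the elastic term changes: ΔPIP = ΔVt / C = (295 − 570) / 73.1 = -3.762 cmH2O.
Original PIP = 570/73.1 + 5.5×1.0333 + 7 = 20.481 cmH2O; new PIP = 20.481 + (-3.762) = 16.719 cmH2O.

16.7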